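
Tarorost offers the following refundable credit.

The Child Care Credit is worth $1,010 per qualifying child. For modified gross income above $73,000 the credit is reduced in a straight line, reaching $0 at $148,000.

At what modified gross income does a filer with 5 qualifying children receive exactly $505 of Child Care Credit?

$140,500

Full credit = 5 × $1,010 = $5,050.
$505 is 505/5,050 of the full $5,050, so 4,545/5,050 of the $75,000 range has been used: income = $73,000 + $75,000 × 4,545/5,050 = $140,500.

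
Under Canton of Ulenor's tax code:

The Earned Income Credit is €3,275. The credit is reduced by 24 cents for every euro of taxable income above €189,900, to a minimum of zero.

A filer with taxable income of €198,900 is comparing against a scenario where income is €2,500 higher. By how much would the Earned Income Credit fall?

€600

At €198,900 — 24% of the €9,000 excess over €189,900 is €2,160; credit = €3,275 − €2,160 = €1,115.
At €201,400 — 24% of the €11,500 excess over €189,900 is €2,760; credit = €3,275 − €2,760 = €515.
Lost: €1,115 − €515 = €600.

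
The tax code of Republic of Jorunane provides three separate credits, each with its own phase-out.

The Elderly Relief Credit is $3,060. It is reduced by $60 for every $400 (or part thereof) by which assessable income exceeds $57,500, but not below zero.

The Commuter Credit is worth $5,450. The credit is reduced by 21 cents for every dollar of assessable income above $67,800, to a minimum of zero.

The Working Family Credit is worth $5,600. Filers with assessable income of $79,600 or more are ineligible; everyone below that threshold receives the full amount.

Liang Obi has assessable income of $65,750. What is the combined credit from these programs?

Elderly Relief Credit: income exceeds $57,500 by $8,250, which is 21 full-or-partial $400 increments; reduction = 21 × $60 = $1,260, leaving $1,800.
Commuter Credit: $65,750 is at or below the $67,800 threshold, so the full $5,450 applies.
Working Family Credit: $65,750 is below the $79,600 cutoff, so the full $5,600 applies.
Total: $1,800 + $5,450 + $5,600 = $12,850.

$12,850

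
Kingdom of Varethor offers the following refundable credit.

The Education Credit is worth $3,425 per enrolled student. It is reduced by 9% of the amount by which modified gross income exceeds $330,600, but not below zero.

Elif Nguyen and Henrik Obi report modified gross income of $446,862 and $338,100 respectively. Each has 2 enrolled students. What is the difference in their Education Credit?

$6,175

Elif ($446,862): Education Credit: base = 2 × $3,425 = $6,850. 9% of the $116,262 excess over $330,600 is $10,463.58 ≥ base, so the credit is $0.
Henrik ($338,100): Education Credit: base = 2 × $3,425 = $6,850. 9% of the $7,500 excess over $330,600 is $675; credit = $6,850 − $675 = $6,175.
Difference: |$0 − $6,175| = $6,175.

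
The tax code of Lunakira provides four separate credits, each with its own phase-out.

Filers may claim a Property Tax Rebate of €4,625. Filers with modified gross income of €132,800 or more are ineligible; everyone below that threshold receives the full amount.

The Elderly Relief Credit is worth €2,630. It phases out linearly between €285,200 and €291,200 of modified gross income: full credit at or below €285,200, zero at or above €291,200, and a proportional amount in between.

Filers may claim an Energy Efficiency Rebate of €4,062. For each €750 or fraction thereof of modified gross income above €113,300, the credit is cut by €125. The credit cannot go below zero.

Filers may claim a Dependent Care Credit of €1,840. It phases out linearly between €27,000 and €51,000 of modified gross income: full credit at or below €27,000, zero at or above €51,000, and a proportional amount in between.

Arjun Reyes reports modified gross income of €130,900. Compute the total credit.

€8,317

Property Tax Rebate: €130,900 is below the €132,800 cutoff, so the full €4,625 applies.
Elderly Relief Credit: €130,900 is at or below the €285,200 threshold, so the full €2,630 applies.
Energy Efficiency Rebate: income exceeds €113,300 by €17,600, which is 24 full-or-partial €750 increments; reduction = 24 × €125 = €3,000, leaving €1,062.
Dependent Care Credit: €130,900 is at or above €51,000, so the credit is €0.
Total: €4,625 + €2,630 + €1,062 + €0 = €8,317.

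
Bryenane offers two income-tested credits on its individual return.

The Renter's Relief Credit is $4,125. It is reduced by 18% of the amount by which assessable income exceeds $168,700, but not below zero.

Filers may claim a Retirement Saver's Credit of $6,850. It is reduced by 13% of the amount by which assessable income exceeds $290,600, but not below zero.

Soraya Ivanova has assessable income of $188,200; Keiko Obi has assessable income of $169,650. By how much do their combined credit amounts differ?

$3,339

Soraya ($188,200): Renter's Relief Credit: 18% of the $19,500 excess over $168,700 is $3,510; credit = $4,125 − $3,510 = $615. Retirement Saver's Credit: $188,200 is at or below the $290,600 threshold, so the full $6,850 applies. total $615 + $6,850 = $7,465
Keiko ($169,650): Renter's Relief Credit: 18% of the $950 excess over $168,700 is $171; credit = $4,125 − $171 = $3,954. Retirement Saver's Credit: $169,650 is at or below the $290,600 threshold, so the full $6,850 applies. total $3,954 + $6,850 = $10,804
Difference: |$7,465 − $10,804| = $3,339.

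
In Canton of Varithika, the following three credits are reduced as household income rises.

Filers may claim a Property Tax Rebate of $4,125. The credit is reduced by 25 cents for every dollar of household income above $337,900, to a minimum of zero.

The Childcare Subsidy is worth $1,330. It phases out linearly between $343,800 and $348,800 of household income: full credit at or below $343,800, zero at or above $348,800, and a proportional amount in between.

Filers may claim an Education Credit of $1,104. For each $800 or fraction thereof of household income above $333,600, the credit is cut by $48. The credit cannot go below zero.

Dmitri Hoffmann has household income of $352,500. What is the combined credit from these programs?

Property Tax Rebate: 25% of the $14,600 excess over $337,900 is $3,650; credit = $4,125 − $3,650 = $475.
Childcare Subsidy: $352,500 is at or above $348,800, so the credit is $0.
Education Credit: income exceeds $333,600 by $18,900 → 24 increments × $48 = $1,152 ≥ base, so the credit is $0.
Total: $475 + $0 + $0 = $475.

$475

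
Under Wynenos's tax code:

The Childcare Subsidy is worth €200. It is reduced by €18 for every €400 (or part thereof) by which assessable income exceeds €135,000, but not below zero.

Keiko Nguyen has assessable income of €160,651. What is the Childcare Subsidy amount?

Childcare Subsidy: income exceeds €135,000 by €25,651 → 65 increments × €18 = €1,170 ≥ base, so the credit is €0.

€0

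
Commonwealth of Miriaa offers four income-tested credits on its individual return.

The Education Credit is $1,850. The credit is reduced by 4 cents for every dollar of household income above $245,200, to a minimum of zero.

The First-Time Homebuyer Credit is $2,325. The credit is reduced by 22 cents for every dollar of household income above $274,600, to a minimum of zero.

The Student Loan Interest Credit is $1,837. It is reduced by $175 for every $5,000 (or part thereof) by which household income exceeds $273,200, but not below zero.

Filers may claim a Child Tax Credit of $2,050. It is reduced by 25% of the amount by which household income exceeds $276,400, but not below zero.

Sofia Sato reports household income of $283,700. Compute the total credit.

$2,170

Education Credit: 4% of the $38,500 excess over $245,200 is $1,540; credit = $1,850 − $1,540 = $310.
First-Time Homebuyer Credit: 22% of the $9,100 excess over $274,600 is $2,002; credit = $2,325 − $2,002 = $323.
Student Loan Interest Credit: income exceeds $273,200 by $10,500, which is 3 full-or-partial $5,000 increments; reduction = 3 × $175 = $525, leaving $1,312.
Child Tax Credit: 25% of the $7,300 excess over $276,400 is $1,825; credit = $2,050 − $1,825 = $225.
Total: $310 + $323 + $1,312 + $225 = $2,170.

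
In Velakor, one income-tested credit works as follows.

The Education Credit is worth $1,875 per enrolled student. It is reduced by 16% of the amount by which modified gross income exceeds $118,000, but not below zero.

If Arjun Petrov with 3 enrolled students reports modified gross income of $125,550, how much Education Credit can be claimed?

$4,417

Education Credit: base = 3 × $1,875 = $5,625. 16% of the $7,550 excess over $118,000 is $1,208; credit = $5,625 − $1,208 = $4,417.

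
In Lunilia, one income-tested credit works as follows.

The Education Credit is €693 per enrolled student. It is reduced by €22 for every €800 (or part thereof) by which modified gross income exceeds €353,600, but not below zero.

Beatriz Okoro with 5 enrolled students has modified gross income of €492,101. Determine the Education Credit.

€0

Education Credit: base = 5 × €693 = €3,465. income exceeds €353,600 by €138,501 → 174 increments × €22 = €3,828 ≥ base, so the credit is €0.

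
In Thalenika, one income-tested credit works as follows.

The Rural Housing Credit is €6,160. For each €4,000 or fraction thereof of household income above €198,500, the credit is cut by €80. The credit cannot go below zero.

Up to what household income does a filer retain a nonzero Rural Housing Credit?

After 76 increments the reduction is 76 × €80 = €6,080, leaving €80; one more increment wipes it out. Increment 76 ends at excess 76 × €4,000 = €304,000, so the highest qualifying income is €198,500 + €304,000 = €502,500.

€502,500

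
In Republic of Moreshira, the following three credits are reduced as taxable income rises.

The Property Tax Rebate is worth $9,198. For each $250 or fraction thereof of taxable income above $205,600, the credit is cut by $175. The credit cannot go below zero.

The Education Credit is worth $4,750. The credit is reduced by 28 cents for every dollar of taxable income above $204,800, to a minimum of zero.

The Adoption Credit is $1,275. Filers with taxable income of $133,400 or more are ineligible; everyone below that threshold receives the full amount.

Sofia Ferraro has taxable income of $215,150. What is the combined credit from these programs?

Property Tax Rebate: income exceeds $205,600 by $9,550, which is 39 full-or-partial $250 increments; reduction = 39 × $175 = $6,825, leaving $2,373.
Education Credit: 28% of the $10,350 excess over $204,800 is $2,898; credit = $4,750 − $2,898 = $1,852.
Adoption Credit: $215,150 meets or exceeds the $133,400 cutoff, so the credit is $0.
Total: $2,373 + $1,852 + $0 = $4,225.

$4,225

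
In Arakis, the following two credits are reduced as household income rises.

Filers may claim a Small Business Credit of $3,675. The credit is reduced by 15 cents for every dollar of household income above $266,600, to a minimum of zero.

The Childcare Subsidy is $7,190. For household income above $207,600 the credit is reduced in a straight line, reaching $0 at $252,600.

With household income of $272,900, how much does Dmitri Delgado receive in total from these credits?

Small Business Credit: 15% of the $6,300 excess over $266,600 is $945; credit = $3,675 − $945 = $2,730.
Childcare Subsidy: $272,900 is at or above $252,600, so the credit is $0.
Total: $2,730 + $0 = $2,730.

$2,730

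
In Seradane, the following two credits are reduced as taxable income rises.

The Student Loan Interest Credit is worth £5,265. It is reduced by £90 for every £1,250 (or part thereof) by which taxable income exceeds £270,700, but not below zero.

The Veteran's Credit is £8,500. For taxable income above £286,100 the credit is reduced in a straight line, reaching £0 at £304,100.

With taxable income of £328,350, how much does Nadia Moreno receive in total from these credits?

£1,035

Student Loan Interest Credit: income exceeds £270,700 by £57,650, which is 47 full-or-partial £1,250 increments; reduction = 47 × £90 = £4,230, leaving £1,035.
Veteran's Credit: £328,350 is at or above £304,100, so the credit is £0.
Total: £1,035 + £0 = £1,035.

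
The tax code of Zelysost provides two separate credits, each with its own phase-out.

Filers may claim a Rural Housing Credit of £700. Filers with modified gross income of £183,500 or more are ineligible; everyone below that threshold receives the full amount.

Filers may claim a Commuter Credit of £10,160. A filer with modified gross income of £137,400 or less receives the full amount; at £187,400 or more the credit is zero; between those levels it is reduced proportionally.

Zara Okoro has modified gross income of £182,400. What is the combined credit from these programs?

Rural Housing Credit: £182,400 is below the £183,500 cutoff, so the full £700 applies.
Commuter Credit: £182,400 is £45,000 into a £50,000 phase-out range, leaving 5,000/50,000 of the credit: £10,160 × 5,000/50,000 = £1,016.
Total: £700 + £1,016 = £1,716.

£1,716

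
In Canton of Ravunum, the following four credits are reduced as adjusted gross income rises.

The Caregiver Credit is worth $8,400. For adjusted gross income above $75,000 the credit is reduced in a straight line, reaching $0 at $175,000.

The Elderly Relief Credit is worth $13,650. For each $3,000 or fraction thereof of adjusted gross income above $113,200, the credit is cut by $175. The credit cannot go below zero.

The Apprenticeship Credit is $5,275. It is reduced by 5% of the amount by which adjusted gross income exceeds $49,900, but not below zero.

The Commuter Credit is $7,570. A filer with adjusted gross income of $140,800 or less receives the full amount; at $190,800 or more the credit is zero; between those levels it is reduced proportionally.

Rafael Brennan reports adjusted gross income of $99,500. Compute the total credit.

Caregiver Credit: $99,500 is $24,500 into a $100,000 phase-out range, leaving 75,500/100,000 of the credit: $8,400 × 75,500/100,000 = $6,342.
Elderly Relief Credit: $99,500 is at or below the $113,200 threshold, so the full $13,650 applies.
Apprenticeship Credit: 5% of the $49,600 excess over $49,900 is $2,480; credit = $5,275 − $2,480 = $2,795.
Commuter Credit: $99,500 is at or below the $140,800 threshold, so the full $7,570 applies.
Total: $6,342 + $13,650 + $2,795 + $7,570 = $30,357.

$30,357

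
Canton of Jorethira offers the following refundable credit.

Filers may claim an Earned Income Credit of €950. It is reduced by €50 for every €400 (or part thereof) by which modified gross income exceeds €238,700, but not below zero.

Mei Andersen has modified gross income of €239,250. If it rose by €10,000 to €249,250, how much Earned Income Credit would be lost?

€850

At €239,250 — income exceeds €238,700 by €550, which is 2 full-or-partial €400 increments; reduction = 2 × €50 = €100, leaving €850.
At €249,250 — income exceeds €238,700 by €10,550 → 27 increments × €50 = €1,350 ≥ base, so the credit is €0.
Lost: €850 − €0 = €850.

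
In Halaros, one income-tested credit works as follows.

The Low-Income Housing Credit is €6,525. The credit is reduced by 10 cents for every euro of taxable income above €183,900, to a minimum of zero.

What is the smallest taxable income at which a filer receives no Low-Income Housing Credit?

€249,150

The credit falls by 10% of each euro above €183,900, so it reaches zero when the excess is €6,525 / 10% = €65,250: income = €183,900 + €65,250 = €249,150.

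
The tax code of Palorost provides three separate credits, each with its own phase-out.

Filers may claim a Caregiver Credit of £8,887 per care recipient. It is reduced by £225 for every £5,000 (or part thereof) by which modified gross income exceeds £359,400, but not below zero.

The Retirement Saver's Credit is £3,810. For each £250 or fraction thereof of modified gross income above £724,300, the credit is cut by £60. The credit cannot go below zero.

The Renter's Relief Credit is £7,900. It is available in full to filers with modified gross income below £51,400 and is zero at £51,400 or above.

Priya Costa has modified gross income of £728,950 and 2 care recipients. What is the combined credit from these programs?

£3,794

Caregiver Credit: base = 2 × £8,887 = £17,774. income exceeds £359,400 by £369,550, which is 74 full-or-partial £5,000 increments; reduction = 74 × £225 = £16,650, leaving £1,124.
Retirement Saver's Credit: income exceeds £724,300 by £4,650, which is 19 full-or-partial £250 increments; reduction = 19 × £60 = £1,140, leaving £2,670.
Renter's Relief Credit: £728,950 meets or exceeds the £51,400 cutoff, so the credit is £0.
Total: £1,124 + £2,670 + £0 = £3,794.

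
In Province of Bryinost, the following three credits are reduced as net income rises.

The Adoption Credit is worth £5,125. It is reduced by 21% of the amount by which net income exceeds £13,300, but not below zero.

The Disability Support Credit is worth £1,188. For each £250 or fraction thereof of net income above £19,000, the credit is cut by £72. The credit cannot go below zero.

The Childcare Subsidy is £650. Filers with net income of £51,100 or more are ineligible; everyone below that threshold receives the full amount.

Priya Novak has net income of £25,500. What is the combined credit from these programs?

Adoption Credit: 21% of the £12,200 excess over £13,300 is £2,562; credit = £5,125 − £2,562 = £2,563.
Disability Support Credit: income exceeds £19,000 by £6,500 → 26 increments × £72 = £1,872 ≥ base, so the credit is £0.
Childcare Subsidy: £25,500 is below the £51,100 cutoff, so the full £650 applies.
Total: £2,563 + £0 + £650 = £3,213.

£3,213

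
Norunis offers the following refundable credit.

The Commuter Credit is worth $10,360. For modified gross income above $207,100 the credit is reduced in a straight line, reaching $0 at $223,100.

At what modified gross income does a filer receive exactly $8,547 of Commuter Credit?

$209,900

$8,547 is 8,547/10,360 of the full $10,360, so 1,813/10,360 of the $16,000 range has been used: income = $207,100 + $16,000 × 1,813/10,360 = $209,900.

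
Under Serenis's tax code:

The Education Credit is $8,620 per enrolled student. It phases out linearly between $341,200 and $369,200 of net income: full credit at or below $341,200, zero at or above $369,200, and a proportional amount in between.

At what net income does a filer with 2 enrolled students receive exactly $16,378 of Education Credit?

Full credit = 2 × $8,620 = $17,240.
$16,378 is 16,378/17,240 of the full $17,240, so 862/17,240 of the $28,000 range has been used: income = $341,200 + $28,000 × 862/17,240 = $342,600.

$342,600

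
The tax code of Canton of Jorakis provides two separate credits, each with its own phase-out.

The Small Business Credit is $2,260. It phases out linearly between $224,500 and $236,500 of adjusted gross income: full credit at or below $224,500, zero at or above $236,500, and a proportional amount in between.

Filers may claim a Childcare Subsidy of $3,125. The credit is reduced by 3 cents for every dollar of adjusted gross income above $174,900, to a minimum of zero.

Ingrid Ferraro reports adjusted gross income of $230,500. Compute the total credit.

Small Business Credit: $230,500 is $6,000 into a $12,000 phase-out range, leaving 6,000/12,000 of the credit: $2,260 × 6,000/12,000 = $1,130.
Childcare Subsidy: 3% of the $55,600 excess over $174,900 is $1,668; credit = $3,125 − $1,668 = $1,457.
Total: $1,130 + $1,457 = $2,587.

$2,587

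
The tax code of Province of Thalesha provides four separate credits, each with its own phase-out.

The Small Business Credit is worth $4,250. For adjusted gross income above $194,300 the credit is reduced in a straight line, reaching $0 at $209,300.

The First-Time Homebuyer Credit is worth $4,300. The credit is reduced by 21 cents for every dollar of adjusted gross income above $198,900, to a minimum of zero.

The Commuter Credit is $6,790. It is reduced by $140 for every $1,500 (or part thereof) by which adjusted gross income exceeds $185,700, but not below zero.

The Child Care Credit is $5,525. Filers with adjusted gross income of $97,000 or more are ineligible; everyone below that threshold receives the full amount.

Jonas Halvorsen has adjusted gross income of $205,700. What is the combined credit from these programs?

$8,722

Small Business Credit: $205,700 is $11,400 into a $15,000 phase-out range, leaving 3,600/15,000 of the credit: $4,250 × 3,600/15,000 = $1,020.
First-Time Homebuyer Credit: 21% of the $6,800 excess over $198,900 is $1,428; credit = $4,300 − $1,428 = $2,872.
Commuter Credit: income exceeds $185,700 by $20,000, which is 14 full-or-partial $1,500 increments; reduction = 14 × $140 = $1,960, leaving $4,830.
Child Care Credit: $205,700 meets or exceeds the $97,000 cutoff, so the credit is $0.
Total: $1,020 + $2,872 + $4,830 + $0 = $8,722.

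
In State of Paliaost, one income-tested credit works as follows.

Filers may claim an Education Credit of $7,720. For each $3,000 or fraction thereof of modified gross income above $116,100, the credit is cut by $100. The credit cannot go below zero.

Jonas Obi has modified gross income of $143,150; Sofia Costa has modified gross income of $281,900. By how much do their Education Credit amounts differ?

Jonas ($143,150): Education Credit: income exceeds $116,100 by $27,050, which is 10 full-or-partial $3,000 increments; reduction = 10 × $100 = $1,000, leaving $6,720.
Sofia ($281,900): Education Credit: income exceeds $116,100 by $165,800, which is 56 full-or-partial $3,000 increments; reduction = 56 × $100 = $5,600, leaving $2,120.
Difference: |$6,720 − $2,120| = $4,600.

$4,600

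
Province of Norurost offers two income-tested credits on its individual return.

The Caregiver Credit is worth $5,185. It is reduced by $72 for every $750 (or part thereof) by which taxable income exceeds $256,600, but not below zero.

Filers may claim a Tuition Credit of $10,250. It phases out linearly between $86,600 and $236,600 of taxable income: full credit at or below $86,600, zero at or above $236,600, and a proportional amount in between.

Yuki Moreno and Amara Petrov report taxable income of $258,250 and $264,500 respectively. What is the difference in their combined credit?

$576

Yuki ($258,250): Caregiver Credit: income exceeds $256,600 by $1,650, which is 3 full-or-partial $750 increments; reduction = 3 × $72 = $216, leaving $4,969. Tuition Credit: $258,250 is at or above $236,600, so the credit is $0. total $4,969 + $0 = $4,969
Amara ($264,500): Caregiver Credit: income exceeds $256,600 by $7,900, which is 11 full-or-partial $750 increments; reduction = 11 × $72 = $792, leaving $4,393. Tuition Credit: $264,500 is at or above $236,600, so the credit is $0. total $4,393 + $0 = $4,393
Difference: |$4,969 − $4,393| = $576.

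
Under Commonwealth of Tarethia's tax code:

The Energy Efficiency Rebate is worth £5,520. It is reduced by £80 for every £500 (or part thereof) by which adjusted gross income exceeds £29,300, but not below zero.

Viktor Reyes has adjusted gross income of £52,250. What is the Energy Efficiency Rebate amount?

Energy Efficiency Rebate: income exceeds £29,300 by £22,950, which is 46 full-or-partial £500 increments; reduction = 46 × £80 = £3,680, leaving £1,840.

£1,840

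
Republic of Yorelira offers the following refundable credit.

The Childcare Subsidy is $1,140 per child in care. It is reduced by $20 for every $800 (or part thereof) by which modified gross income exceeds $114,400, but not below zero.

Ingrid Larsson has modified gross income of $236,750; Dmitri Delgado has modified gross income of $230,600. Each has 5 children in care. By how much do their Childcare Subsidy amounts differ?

Ingrid ($236,750): Childcare Subsidy: base = 5 × $1,140 = $5,700. income exceeds $114,400 by $122,350, which is 153 full-or-partial $800 increments; reduction = 153 × $20 = $3,060, leaving $2,640.
Dmitri ($230,600): Childcare Subsidy: base = 5 × $1,140 = $5,700. income exceeds $114,400 by $116,200, which is 146 full-or-partial $800 increments; reduction = 146 × $20 = $2,920, leaving $2,780.
Difference: |$2,640 − $2,780| = $140.

$140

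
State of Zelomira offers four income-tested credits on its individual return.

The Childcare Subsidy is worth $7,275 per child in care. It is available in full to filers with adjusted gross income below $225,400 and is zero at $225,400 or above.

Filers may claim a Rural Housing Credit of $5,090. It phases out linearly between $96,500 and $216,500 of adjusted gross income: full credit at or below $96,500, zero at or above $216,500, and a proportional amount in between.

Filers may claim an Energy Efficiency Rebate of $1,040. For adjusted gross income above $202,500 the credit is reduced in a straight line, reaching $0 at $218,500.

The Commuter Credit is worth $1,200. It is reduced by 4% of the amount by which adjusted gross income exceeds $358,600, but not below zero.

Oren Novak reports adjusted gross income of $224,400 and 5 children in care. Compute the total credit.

Childcare Subsidy: base = 5 × $7,275 = $36,375. $224,400 is below the $225,400 cutoff, so the full $36,375 applies.
Rural Housing Credit: $224,400 is at or above $216,500, so the credit is $0.
Energy Efficiency Rebate: $224,400 is at or above $218,500, so the credit is $0.
Commuter Credit: $224,400 is at or below the $358,600 threshold, so the full $1,200 applies.
Total: $36,375 + $0 + $0 + $1,200 = $37,575.

$37,575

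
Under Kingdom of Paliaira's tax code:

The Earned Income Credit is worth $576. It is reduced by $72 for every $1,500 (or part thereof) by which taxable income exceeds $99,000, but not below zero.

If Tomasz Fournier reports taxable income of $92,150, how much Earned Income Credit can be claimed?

$576

Earned Income Credit: $92,150 is at or below the $99,000 threshold, so the full $576 applies.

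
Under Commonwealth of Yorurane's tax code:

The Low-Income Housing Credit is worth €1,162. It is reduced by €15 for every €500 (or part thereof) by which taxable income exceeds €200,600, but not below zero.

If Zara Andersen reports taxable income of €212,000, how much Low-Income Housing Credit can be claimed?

Low-Income Housing Credit: income exceeds €200,600 by €11,400, which is 23 full-or-partial €500 increments; reduction = 23 × €15 = €345, leaving €817.

€817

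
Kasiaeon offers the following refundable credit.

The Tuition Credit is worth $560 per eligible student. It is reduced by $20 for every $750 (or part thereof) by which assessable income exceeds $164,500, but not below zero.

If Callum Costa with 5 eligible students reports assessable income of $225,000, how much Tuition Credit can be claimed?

$1,180

Tuition Credit: base = 5 × $560 = $2,800. income exceeds $164,500 by $60,500, which is 81 full-or-partial $750 increments; reduction = 81 × $20 = $1,620, leaving $1,180.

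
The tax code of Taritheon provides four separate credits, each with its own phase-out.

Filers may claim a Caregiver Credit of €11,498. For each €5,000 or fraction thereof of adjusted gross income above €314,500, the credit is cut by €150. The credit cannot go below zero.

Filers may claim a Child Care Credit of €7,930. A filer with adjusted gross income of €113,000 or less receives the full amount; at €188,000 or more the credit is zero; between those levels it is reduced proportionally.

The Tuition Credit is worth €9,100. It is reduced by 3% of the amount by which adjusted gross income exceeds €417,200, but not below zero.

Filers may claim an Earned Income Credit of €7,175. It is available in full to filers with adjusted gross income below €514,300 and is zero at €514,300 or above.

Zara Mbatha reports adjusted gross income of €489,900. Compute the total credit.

€20,192

Caregiver Credit: income exceeds €314,500 by €175,400, which is 36 full-or-partial €5,000 increments; reduction = 36 × €150 = €5,400, leaving €6,098.
Child Care Credit: €489,900 is at or above €188,000, so the credit is €0.
Tuition Credit: 3% of the €72,700 excess over €417,200 is €2,181; credit = €9,100 − €2,181 = €6,919.
Earned Income Credit: €489,900 is below the €514,300 cutoff, so the full €7,175 applies.
Total: €6,098 + €0 + €6,919 + €7,175 = €20,192.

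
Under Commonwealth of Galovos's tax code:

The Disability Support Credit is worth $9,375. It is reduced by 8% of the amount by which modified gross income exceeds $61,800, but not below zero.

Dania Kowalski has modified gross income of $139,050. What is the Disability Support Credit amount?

$3,195

Disability Support Credit: 8% of the $77,250 excess over $61,800 is $6,180; credit = $9,375 − $6,180 = $3,195.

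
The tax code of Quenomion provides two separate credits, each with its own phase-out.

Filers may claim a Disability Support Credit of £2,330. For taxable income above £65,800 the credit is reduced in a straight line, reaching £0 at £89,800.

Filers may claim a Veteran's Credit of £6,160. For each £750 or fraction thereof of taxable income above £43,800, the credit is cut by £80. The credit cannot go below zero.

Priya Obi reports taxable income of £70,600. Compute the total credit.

£5,144

Disability Support Credit: £70,600 is £4,800 into a £24,000 phase-out range, leaving 19,200/24,000 of the credit: £2,330 × 19,200/24,000 = £1,864.
Veteran's Credit: income exceeds £43,800 by £26,800, which is 36 full-or-partial £750 increments; reduction = 36 × £80 = £2,880, leaving £3,280.
Total: £1,864 + £3,280 = £5,144.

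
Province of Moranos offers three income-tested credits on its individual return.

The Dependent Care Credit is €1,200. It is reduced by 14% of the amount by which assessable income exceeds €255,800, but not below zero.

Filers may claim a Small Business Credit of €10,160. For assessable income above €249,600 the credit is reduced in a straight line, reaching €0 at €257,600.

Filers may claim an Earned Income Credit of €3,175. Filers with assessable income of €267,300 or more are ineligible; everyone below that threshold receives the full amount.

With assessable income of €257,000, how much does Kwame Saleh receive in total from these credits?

Dependent Care Credit: 14% of the €1,200 excess over €255,800 is €168; credit = €1,200 − €168 = €1,032.
Small Business Credit: €257,000 is €7,400 into a €8,000 phase-out range, leaving 600/8,000 of the credit: €10,160 × 600/8,000 = €762.
Earned Income Credit: €257,000 is below the €267,300 cutoff, so the full €3,175 applies.
Total: €1,032 + €762 + €3,175 = €4,969.

€4,969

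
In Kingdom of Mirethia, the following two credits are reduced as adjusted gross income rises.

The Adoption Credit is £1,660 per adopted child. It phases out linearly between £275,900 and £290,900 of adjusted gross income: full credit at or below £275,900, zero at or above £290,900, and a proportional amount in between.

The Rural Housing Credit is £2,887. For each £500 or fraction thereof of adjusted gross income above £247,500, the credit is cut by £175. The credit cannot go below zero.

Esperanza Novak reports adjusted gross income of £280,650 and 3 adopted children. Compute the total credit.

£3,403

Adoption Credit: base = 3 × £1,660 = £4,980. £280,650 is £4,750 into a £15,000 phase-out range, leaving 10,250/15,000 of the credit: £4,980 × 10,250/15,000 = £3,403.
Rural Housing Credit: income exceeds £247,500 by £33,150 → 67 increments × £175 = £11,725 ≥ base, so the credit is £0.
Total: £3,403 + £0 = £3,403.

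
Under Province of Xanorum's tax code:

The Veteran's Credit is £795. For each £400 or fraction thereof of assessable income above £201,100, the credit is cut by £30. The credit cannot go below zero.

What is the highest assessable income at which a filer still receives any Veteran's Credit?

£211,500

After 26 increments the reduction is 26 × £30 = £780, leaving £15; one more increment wipes it out. Increment 26 ends at excess 26 × £400 = £10,400, so the highest qualifying income is £201,100 + £10,400 = £211,500.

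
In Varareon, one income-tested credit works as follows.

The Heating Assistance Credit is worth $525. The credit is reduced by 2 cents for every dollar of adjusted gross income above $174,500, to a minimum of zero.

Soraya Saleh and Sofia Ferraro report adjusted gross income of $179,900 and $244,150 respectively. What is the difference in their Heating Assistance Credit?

$417

Soraya ($179,900): Heating Assistance Credit: 2% of the $5,400 excess over $174,500 is $108; credit = $525 − $108 = $417.
Sofia ($244,150): Heating Assistance Credit: 2% of the $69,650 excess over $174,500 is $1,393 ≥ base, so the credit is $0.
Difference: |$417 − $0| = $417.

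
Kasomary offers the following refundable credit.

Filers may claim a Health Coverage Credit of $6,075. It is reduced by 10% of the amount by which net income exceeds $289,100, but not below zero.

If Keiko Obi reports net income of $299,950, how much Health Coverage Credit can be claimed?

Health Coverage Credit: 10% of the $10,850 excess over $289,100 is $1,085; credit = $6,075 − $1,085 = $4,990.

$4,990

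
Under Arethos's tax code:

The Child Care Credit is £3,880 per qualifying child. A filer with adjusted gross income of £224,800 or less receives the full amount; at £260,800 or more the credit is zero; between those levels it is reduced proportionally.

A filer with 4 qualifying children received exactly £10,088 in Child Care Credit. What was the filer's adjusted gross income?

Full credit = 4 × £3,880 = £15,520.
£10,088 is 10,088/15,520 of the full £15,520, so 5,432/15,520 of the £36,000 range has been used: income = £224,800 + £36,000 × 5,432/15,520 = £237,400.

£237,400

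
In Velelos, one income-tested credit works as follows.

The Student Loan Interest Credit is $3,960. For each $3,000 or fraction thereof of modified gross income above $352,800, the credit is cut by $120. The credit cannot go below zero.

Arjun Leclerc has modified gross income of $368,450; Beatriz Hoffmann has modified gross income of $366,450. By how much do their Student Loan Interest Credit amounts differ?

Arjun ($368,450): Student Loan Interest Credit: income exceeds $352,800 by $15,650, which is 6 full-or-partial $3,000 increments; reduction = 6 × $120 = $720, leaving $3,240.
Beatriz ($366,450): Student Loan Interest Credit: income exceeds $352,800 by $13,650, which is 5 full-or-partial $3,000 increments; reduction = 5 × $120 = $600, leaving $3,360.
Difference: |$3,240 − $3,360| = $120.

$120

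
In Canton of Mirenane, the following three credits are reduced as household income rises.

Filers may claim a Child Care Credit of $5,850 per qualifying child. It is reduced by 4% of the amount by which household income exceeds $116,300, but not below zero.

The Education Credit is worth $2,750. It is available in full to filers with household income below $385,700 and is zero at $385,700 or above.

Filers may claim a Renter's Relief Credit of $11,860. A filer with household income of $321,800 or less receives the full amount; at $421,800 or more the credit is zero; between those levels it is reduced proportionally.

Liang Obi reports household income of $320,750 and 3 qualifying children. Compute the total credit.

$23,982

Child Care Credit: base = 3 × $5,850 = $17,550. 4% of the $204,450 excess over $116,300 is $8,178; credit = $17,550 − $8,178 = $9,372.
Education Credit: $320,750 is below the $385,700 cutoff, so the full $2,750 applies.
Renter's Relief Credit: $320,750 is at or below the $321,800 threshold, so the full $11,860 applies.
Total: $9,372 + $2,750 + $11,860 = $23,982.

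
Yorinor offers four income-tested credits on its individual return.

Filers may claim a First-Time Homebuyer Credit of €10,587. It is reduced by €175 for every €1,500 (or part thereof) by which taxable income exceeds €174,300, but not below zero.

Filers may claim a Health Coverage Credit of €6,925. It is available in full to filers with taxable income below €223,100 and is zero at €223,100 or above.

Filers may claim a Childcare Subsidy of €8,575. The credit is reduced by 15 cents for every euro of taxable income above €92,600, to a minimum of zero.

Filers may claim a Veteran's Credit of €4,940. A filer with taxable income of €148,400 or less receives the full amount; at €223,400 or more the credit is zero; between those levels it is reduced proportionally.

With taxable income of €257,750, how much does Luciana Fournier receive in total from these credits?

€787

First-Time Homebuyer Credit: income exceeds €174,300 by €83,450, which is 56 full-or-partial €1,500 increments; reduction = 56 × €175 = €9,800, leaving €787.
Health Coverage Credit: €257,750 meets or exceeds the €223,100 cutoff, so the credit is €0.
Childcare Subsidy: 15% of the €165,150 excess over €92,600 is €24,772.50 ≥ base, so the credit is €0.
Veteran's Credit: €257,750 is at or above €223,400, so the credit is €0.
Total: €787 + €0 + €0 + €0 = €787.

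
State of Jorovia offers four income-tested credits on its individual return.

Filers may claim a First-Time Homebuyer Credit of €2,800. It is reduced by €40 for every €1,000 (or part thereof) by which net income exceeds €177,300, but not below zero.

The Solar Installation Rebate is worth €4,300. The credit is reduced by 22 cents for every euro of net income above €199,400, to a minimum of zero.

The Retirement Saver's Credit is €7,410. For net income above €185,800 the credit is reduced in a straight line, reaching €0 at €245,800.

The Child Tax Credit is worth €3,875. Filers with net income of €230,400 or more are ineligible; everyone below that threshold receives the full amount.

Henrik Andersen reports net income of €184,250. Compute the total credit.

€18,105

First-Time Homebuyer Credit: income exceeds €177,300 by €6,950, which is 7 full-or-partial €1,000 increments; reduction = 7 × €40 = €280, leaving €2,520.
Solar Installation Rebate: €184,250 is at or below the €199,400 threshold, so the full €4,300 applies.
Retirement Saver's Credit: €184,250 is at or below the €185,800 threshold, so the full €7,410 applies.
Child Tax Credit: €184,250 is below the €230,400 cutoff, so the full €3,875 applies.
Total: €2,520 + €4,300 + €7,410 + €3,875 = €18,105.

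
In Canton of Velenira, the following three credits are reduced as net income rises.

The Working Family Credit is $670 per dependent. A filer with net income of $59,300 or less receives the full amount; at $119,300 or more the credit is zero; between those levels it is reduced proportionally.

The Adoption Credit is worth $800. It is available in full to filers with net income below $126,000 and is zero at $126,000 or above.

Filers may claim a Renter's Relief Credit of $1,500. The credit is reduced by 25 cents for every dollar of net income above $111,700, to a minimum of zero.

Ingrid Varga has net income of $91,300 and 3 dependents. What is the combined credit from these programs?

$3,238

Working Family Credit: base = 3 × $670 = $2,010. $91,300 is $32,000 into a $60,000 phase-out range, leaving 28,000/60,000 of the credit: $2,010 × 28,000/60,000 = $938.
Adoption Credit: $91,300 is below the $126,000 cutoff, so the full $800 applies.
Renter's Relief Credit: $91,300 is at or below the $111,700 threshold, so the full $1,500 applies.
Total: $938 + $800 + $1,500 = $3,238.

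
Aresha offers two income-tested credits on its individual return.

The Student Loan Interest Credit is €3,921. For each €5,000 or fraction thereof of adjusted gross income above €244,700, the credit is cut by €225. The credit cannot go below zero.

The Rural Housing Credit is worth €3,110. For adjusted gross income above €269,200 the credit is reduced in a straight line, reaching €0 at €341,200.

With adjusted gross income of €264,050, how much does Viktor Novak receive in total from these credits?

Student Loan Interest Credit: income exceeds €244,700 by €19,350, which is 4 full-or-partial €5,000 increments; reduction = 4 × €225 = €900, leaving €3,021.
Rural Housing Credit: €264,050 is at or below the €269,200 threshold, so the full €3,110 applies.
Total: €3,021 + €3,110 = €6,131.

€6,131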